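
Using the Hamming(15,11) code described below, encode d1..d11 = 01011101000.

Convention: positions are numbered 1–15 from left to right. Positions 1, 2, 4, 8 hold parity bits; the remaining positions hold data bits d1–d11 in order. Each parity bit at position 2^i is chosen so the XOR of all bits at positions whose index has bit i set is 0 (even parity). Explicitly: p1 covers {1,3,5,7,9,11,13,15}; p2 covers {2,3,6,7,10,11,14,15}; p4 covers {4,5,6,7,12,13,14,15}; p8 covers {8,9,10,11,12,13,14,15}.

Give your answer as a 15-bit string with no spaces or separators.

Place data at non-parity positions: p1 p2 0 p4 1 0 1 p8 1 1 0 1 0 0 0
p1 (pos 1,3,5,7,9,11,13,15): XOR of data positions = 0⊕1⊕1⊕1⊕0⊕0⊕0 = 1
p2 (pos 2,3,6,7,10,11,14,15): XOR of data positions = 0⊕0⊕1⊕1⊕0⊕0⊕0 = 0
p4 (pos 4,5,6,7,12,13,14,15): XOR of data positions = 1⊕0⊕1⊕1⊕0⊕0⊕0 = 1
p8 (pos 8,9,10,11,12,13,14,15): XOR of data positions = 1⊕1⊕0⊕1⊕0⊕0⊕0 = 1
Codeword: 100110111101000

100110111101000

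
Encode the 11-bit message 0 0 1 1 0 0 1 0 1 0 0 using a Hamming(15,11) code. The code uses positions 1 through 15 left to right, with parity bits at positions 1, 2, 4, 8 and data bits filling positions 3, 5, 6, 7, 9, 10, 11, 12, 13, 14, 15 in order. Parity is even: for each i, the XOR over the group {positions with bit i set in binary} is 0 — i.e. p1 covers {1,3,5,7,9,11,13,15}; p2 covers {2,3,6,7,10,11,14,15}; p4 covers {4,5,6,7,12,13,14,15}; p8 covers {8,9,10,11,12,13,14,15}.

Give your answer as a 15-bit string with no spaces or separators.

Place data at non-parity positions: p1 p2 0 p4 0 1 1 p8 0 0 1 0 1 0 0
p1 (pos 1,3,5,7,9,11,13,15): XOR of data positions = 0⊕0⊕1⊕0⊕1⊕1⊕0 = 1
p2 (pos 2,3,6,7,10,11,14,15): XOR of data positions = 0⊕1⊕1⊕0⊕1⊕0⊕0 = 1
p4 (pos 4,5,6,7,12,13,14,15): XOR of data positions = 0⊕1⊕1⊕0⊕1⊕0⊕0 = 1
p8 (pos 8,9,10,11,12,13,14,15): XOR of data positions = 0⊕0⊕1⊕0⊕1⊕0⊕0 = 0
Codeword: 110101100010100

110101100010100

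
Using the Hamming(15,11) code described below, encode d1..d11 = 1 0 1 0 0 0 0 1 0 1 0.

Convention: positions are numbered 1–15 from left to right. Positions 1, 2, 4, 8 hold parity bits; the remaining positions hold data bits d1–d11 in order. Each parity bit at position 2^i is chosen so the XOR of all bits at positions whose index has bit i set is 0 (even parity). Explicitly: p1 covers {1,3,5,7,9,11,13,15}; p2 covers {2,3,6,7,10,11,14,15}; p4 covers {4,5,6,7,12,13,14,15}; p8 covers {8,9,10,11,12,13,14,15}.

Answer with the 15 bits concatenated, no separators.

Place data at non-parity positions: p1 p2 1 p4 0 1 0 p8 0 0 0 1 0 1 0
p1 (pos 1,3,5,7,9,11,13,15): XOR of data positions = 1⊕0⊕0⊕0⊕0⊕0⊕0 = 1
p2 (pos 2,3,6,7,10,11,14,15): XOR of data positions = 1⊕1⊕0⊕0⊕0⊕1⊕0 = 1
p4 (pos 4,5,6,7,12,13,14,15): XOR of data positions = 0⊕1⊕0⊕1⊕0⊕1⊕0 = 1
p8 (pos 8,9,10,11,12,13,14,15): XOR of data positions = 0⊕0⊕0⊕1⊕0⊕1⊕0 = 0
Codeword: 111101000001010

111101000001010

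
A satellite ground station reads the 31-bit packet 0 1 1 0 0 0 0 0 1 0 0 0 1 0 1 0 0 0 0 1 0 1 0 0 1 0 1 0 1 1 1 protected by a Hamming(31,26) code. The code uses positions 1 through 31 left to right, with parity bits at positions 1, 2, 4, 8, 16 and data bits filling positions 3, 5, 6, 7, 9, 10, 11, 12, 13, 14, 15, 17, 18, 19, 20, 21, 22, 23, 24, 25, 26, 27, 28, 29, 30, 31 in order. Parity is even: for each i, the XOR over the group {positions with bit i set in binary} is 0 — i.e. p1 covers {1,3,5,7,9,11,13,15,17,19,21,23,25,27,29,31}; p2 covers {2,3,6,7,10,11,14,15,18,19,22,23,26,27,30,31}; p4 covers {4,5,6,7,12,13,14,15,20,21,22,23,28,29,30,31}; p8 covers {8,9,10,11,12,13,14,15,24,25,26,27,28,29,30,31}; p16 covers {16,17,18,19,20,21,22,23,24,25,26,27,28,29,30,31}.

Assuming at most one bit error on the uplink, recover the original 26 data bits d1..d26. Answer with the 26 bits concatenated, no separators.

10001000101000100001010111

s1 (pos 1,3,5,7,9,11,13,15,17,19,21,23,25,27,29,31): 0⊕1⊕0⊕0⊕1⊕0⊕1⊕1⊕0⊕0⊕0⊕0⊕1⊕1⊕1⊕1 = 0
s2 (pos 2,3,6,7,10,11,14,15,18,19,22,23,26,27,30,31): 1⊕1⊕0⊕0⊕0⊕0⊕0⊕1⊕0⊕0⊕1⊕0⊕0⊕1⊕1⊕1 = 1
s4 (pos 4,5,6,7,12,13,14,15,20,21,22,23,28,29,30,31): 0⊕0⊕0⊕0⊕0⊕1⊕0⊕1⊕1⊕0⊕1⊕0⊕0⊕1⊕1⊕1 = 1
s8 (pos 8,9,10,11,12,13,14,15,24,25,26,27,28,29,30,31): 0⊕1⊕0⊕0⊕0⊕1⊕0⊕1⊕0⊕1⊕0⊕1⊕0⊕1⊕1⊕1 = 0
s16 (pos 16,17,18,19,20,21,22,23,24,25,26,27,28,29,30,31): 0⊕0⊕0⊕0⊕1⊕0⊕1⊕0⊕0⊕1⊕0⊕1⊕0⊕1⊕1⊕1 = 1
Syndrome s16…s1 = 10110 → error at position 22.
Flip position 22: 0110000010001010000101001010111 → 0110000010001010000100001010111
Read data bits from positions 3,5,6,7,9,10,11,12,13,14,15,17,18,19,20,21,22,23,24,25,26,27,28,29,30,31: 10001000101000100001010111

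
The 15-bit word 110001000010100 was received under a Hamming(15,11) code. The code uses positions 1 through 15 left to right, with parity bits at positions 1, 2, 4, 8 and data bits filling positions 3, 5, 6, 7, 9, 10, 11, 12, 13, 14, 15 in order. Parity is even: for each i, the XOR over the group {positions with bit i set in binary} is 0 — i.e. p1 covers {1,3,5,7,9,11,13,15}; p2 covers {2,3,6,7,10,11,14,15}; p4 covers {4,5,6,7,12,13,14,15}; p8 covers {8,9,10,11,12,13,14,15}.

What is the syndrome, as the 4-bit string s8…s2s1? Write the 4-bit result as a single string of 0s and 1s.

0011

s1 (pos 1,3,5,7,9,11,13,15): 1⊕0⊕0⊕0⊕0⊕1⊕1⊕0 = 1
s2 (pos 2,3,6,7,10,11,14,15): 1⊕0⊕1⊕0⊕0⊕1⊕0⊕0 = 1
s4 (pos 4,5,6,7,12,13,14,15): 0⊕0⊕1⊕0⊕0⊕1⊕0⊕0 = 0
s8 (pos 8,9,10,11,12,13,14,15): 0⊕0⊕0⊕1⊕0⊕1⊕0⊕0 = 0
Syndrome s8…s1 = 0011 → error at position 3.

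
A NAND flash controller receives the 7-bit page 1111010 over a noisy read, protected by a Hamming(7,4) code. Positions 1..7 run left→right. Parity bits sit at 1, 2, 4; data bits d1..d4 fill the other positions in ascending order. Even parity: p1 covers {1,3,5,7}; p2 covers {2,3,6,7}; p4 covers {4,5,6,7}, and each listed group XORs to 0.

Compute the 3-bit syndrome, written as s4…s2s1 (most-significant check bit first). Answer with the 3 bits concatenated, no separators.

s1 (pos 1,3,5,7): 1⊕1⊕0⊕0 = 0
s2 (pos 2,3,6,7): 1⊕1⊕1⊕0 = 1
s4 (pos 4,5,6,7): 1⊕0⊕1⊕0 = 0
Syndrome s4…s1 = 010 → error at position 2.

010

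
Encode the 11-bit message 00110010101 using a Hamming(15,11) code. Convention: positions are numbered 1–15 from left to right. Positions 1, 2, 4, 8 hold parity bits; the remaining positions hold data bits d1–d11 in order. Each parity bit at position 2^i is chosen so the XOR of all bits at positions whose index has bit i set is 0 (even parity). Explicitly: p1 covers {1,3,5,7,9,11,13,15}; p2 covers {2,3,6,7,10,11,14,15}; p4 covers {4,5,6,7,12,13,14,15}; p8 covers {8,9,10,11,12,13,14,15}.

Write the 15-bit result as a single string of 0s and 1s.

Place data at non-parity positions: p1 p2 0 p4 0 1 1 p8 0 0 1 0 1 0 1
p1 (pos 1,3,5,7,9,11,13,15): XOR of data positions = 0⊕0⊕1⊕0⊕1⊕1⊕1 = 0
p2 (pos 2,3,6,7,10,11,14,15): XOR of data positions = 0⊕1⊕1⊕0⊕1⊕0⊕1 = 0
p4 (pos 4,5,6,7,12,13,14,15): XOR of data positions = 0⊕1⊕1⊕0⊕1⊕0⊕1 = 0
p8 (pos 8,9,10,11,12,13,14,15): XOR of data positions = 0⊕0⊕1⊕0⊕1⊕0⊕1 = 1
Codeword: 000001110010101

000001110010101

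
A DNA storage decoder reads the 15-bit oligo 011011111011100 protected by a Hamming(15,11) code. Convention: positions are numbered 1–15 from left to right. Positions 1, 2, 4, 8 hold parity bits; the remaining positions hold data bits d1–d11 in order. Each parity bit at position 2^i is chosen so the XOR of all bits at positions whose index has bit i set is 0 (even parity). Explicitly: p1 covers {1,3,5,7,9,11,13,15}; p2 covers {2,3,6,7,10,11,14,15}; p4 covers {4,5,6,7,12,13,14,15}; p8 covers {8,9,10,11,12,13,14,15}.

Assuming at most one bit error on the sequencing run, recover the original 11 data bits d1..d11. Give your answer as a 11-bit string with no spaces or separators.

s1 (pos 1,3,5,7,9,11,13,15): 0⊕1⊕1⊕1⊕1⊕1⊕1⊕0 = 0
s2 (pos 2,3,6,7,10,11,14,15): 1⊕1⊕1⊕1⊕0⊕1⊕0⊕0 = 1
s4 (pos 4,5,6,7,12,13,14,15): 0⊕1⊕1⊕1⊕1⊕1⊕0⊕0 = 1
s8 (pos 8,9,10,11,12,13,14,15): 1⊕1⊕0⊕1⊕1⊕1⊕0⊕0 = 1
Syndrome s8…s1 = 1110 → error at position 14.
Flip position 14: 011011111011100 → 011011111011110
Read data bits from positions 3,5,6,7,9,10,11,12,13,14,15: 11111011110

11111011110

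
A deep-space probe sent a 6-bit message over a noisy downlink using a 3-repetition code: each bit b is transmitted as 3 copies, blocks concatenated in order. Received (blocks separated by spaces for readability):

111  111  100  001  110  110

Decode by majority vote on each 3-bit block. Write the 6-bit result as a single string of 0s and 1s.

Block 1 (111): 3 ones → 1
Block 2 (111): 3 ones → 1
Block 3 (100): 1 one → 0
Block 4 (001): 1 one → 0
Block 5 (110): 2 ones → 1
Block 6 (110): 2 ones → 1

110011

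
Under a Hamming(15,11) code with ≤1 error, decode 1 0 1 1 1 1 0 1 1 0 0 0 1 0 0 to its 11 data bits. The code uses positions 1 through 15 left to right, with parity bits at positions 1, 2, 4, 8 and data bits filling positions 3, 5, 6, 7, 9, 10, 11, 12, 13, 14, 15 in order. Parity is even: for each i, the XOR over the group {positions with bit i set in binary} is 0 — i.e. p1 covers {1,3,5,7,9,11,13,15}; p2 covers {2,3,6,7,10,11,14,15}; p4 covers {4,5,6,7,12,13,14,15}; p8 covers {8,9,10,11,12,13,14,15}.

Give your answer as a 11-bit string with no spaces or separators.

s1 (pos 1,3,5,7,9,11,13,15): 1⊕1⊕1⊕0⊕1⊕0⊕1⊕0 = 1
s2 (pos 2,3,6,7,10,11,14,15): 0⊕1⊕1⊕0⊕0⊕0⊕0⊕0 = 0
s4 (pos 4,5,6,7,12,13,14,15): 1⊕1⊕1⊕0⊕0⊕1⊕0⊕0 = 0
s8 (pos 8,9,10,11,12,13,14,15): 1⊕1⊕0⊕0⊕0⊕1⊕0⊕0 = 1
Syndrome s8…s1 = 1001 → error at position 9.
Flip position 9: 101111011000100 → 101111010000100
Read data bits from positions 3,5,6,7,9,10,11,12,13,14,15: 11100000100

11100000100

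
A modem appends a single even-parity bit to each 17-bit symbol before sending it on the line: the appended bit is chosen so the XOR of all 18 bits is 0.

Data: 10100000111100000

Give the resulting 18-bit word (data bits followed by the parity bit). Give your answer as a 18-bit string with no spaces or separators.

XOR of the 17 data bits: 1⊕0⊕1⊕0⊕0⊕0⊕0⊕0⊕1⊕1⊕1⊕1⊕0⊕0⊕0⊕0⊕0 = 0
Parity bit = 0 (so all 18 bits XOR to 0).

101000001111000000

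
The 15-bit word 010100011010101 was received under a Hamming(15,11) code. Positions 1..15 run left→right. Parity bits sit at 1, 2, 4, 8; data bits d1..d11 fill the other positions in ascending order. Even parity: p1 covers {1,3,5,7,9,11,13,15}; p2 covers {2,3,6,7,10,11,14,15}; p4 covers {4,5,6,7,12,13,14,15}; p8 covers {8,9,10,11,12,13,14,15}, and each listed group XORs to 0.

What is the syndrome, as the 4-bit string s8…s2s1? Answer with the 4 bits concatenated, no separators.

s1 (pos 1,3,5,7,9,11,13,15): 0⊕0⊕0⊕0⊕1⊕1⊕1⊕1 = 0
s2 (pos 2,3,6,7,10,11,14,15): 1⊕0⊕0⊕0⊕0⊕1⊕0⊕1 = 1
s4 (pos 4,5,6,7,12,13,14,15): 1⊕0⊕0⊕0⊕0⊕1⊕0⊕1 = 1
s8 (pos 8,9,10,11,12,13,14,15): 1⊕1⊕0⊕1⊕0⊕1⊕0⊕1 = 1
Syndrome s8…s1 = 1110 → error at position 14.

1110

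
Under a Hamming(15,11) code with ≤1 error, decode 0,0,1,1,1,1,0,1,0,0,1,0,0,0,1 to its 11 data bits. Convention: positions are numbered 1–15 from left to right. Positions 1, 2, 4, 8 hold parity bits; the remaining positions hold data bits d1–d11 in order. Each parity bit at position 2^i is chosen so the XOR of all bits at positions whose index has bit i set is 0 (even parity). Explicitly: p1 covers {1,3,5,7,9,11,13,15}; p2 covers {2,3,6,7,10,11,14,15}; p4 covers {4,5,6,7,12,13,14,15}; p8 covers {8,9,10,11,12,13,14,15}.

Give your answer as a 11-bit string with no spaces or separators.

s1 (pos 1,3,5,7,9,11,13,15): 0⊕1⊕1⊕0⊕0⊕1⊕0⊕1 = 0
s2 (pos 2,3,6,7,10,11,14,15): 0⊕1⊕1⊕0⊕0⊕1⊕0⊕1 = 0
s4 (pos 4,5,6,7,12,13,14,15): 1⊕1⊕1⊕0⊕0⊕0⊕0⊕1 = 0
s8 (pos 8,9,10,11,12,13,14,15): 1⊕0⊕0⊕1⊕0⊕0⊕0⊕1 = 1
Syndrome s8…s1 = 1000 → error at position 8.
Flip position 8: 001111010010001 → 001111000010001
Read data bits from positions 3,5,6,7,9,10,11,12,13,14,15: 11100010001

11100010001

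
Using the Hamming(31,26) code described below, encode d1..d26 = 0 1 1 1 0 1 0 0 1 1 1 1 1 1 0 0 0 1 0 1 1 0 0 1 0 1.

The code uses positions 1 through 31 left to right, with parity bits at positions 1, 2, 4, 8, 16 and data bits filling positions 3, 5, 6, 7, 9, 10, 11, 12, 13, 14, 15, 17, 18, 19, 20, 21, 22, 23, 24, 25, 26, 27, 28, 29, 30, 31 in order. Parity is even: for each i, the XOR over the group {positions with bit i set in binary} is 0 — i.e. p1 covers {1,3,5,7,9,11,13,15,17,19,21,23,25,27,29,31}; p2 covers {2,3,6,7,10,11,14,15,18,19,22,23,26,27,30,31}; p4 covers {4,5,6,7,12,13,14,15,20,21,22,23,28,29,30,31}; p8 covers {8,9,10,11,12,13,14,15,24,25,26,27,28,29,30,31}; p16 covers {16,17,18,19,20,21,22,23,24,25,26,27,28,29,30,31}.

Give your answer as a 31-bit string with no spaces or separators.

0001111001001110111000101100101

Place data at non-parity positions: p1 p2 0 p4 1 1 1 p8 0 1 0 0 1 1 1 p16 1 1 1 0 0 0 1 0 1 1 0 0 1 0 1
p1 (pos 1,3,5,7,9,11,13,15,17,19,21,23,25,27,29,31): XOR of data positions = 0⊕1⊕1⊕0⊕0⊕1⊕1⊕1⊕1⊕0⊕1⊕1⊕0⊕1⊕1 = 0
p2 (pos 2,3,6,7,10,11,14,15,18,19,22,23,26,27,30,31): XOR of data positions = 0⊕1⊕1⊕1⊕0⊕1⊕1⊕1⊕1⊕0⊕1⊕1⊕0⊕0⊕1 = 0
p4 (pos 4,5,6,7,12,13,14,15,20,21,22,23,28,29,30,31): XOR of data positions = 1⊕1⊕1⊕0⊕1⊕1⊕1⊕0⊕0⊕0⊕1⊕0⊕1⊕0⊕1 = 1
p8 (pos 8,9,10,11,12,13,14,15,24,25,26,27,28,29,30,31): XOR of data positions = 0⊕1⊕0⊕0⊕1⊕1⊕1⊕0⊕1⊕1⊕0⊕0⊕1⊕0⊕1 = 0
p16 (pos 16,17,18,19,20,21,22,23,24,25,26,27,28,29,30,31): XOR of data positions = 1⊕1⊕1⊕0⊕0⊕0⊕1⊕0⊕1⊕1⊕0⊕0⊕1⊕0⊕1 = 0
Codeword: 0001111001001110111000101100101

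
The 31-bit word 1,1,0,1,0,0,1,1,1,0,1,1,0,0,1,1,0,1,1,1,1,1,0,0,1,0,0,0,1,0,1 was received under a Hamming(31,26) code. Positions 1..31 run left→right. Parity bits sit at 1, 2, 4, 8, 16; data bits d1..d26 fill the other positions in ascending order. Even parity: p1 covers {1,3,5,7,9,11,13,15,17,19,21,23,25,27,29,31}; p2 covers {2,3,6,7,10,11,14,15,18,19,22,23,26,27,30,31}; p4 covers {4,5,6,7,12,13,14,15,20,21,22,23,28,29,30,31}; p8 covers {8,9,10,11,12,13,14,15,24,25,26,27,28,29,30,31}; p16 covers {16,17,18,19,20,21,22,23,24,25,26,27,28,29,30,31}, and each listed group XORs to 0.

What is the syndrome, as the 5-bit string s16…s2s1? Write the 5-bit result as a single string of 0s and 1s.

10100

s1 (pos 1,3,5,7,9,11,13,15,17,19,21,23,25,27,29,31): 1⊕0⊕0⊕1⊕1⊕1⊕0⊕1⊕0⊕1⊕1⊕0⊕1⊕0⊕1⊕1 = 0
s2 (pos 2,3,6,7,10,11,14,15,18,19,22,23,26,27,30,31): 1⊕0⊕0⊕1⊕0⊕1⊕0⊕1⊕1⊕1⊕1⊕0⊕0⊕0⊕0⊕1 = 0
s4 (pos 4,5,6,7,12,13,14,15,20,21,22,23,28,29,30,31): 1⊕0⊕0⊕1⊕1⊕0⊕0⊕1⊕1⊕1⊕1⊕0⊕0⊕1⊕0⊕1 = 1
s8 (pos 8,9,10,11,12,13,14,15,24,25,26,27,28,29,30,31): 1⊕1⊕0⊕1⊕1⊕0⊕0⊕1⊕0⊕1⊕0⊕0⊕0⊕1⊕0⊕1 = 0
s16 (pos 16,17,18,19,20,21,22,23,24,25,26,27,28,29,30,31): 1⊕0⊕1⊕1⊕1⊕1⊕1⊕0⊕0⊕1⊕0⊕0⊕0⊕1⊕0⊕1 = 1
Syndrome s16…s1 = 10100 → error at position 20.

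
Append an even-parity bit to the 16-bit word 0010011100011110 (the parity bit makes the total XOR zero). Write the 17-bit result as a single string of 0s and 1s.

00100111000111100

XOR of the 16 data bits: 0⊕0⊕1⊕0⊕0⊕1⊕1⊕1⊕0⊕0⊕0⊕1⊕1⊕1⊕1⊕0 = 0
Parity bit = 0 (so all 17 bits XOR to 0).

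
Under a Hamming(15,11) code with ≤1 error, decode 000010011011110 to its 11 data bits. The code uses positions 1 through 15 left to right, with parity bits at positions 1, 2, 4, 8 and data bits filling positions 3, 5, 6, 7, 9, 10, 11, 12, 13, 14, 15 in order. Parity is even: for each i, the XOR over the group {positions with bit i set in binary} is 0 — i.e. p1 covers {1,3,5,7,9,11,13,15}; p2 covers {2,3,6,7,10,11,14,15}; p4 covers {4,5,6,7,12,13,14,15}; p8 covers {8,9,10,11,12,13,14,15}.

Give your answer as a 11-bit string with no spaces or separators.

01001011110

s1 (pos 1,3,5,7,9,11,13,15): 0⊕0⊕1⊕0⊕1⊕1⊕1⊕0 = 0
s2 (pos 2,3,6,7,10,11,14,15): 0⊕0⊕0⊕0⊕0⊕1⊕1⊕0 = 0
s4 (pos 4,5,6,7,12,13,14,15): 0⊕1⊕0⊕0⊕1⊕1⊕1⊕0 = 0
s8 (pos 8,9,10,11,12,13,14,15): 1⊕1⊕0⊕1⊕1⊕1⊕1⊕0 = 0
Syndrome s8…s1 = 0000 → no error.
Read data bits from positions 3,5,6,7,9,10,11,12,13,14,15: 01001011110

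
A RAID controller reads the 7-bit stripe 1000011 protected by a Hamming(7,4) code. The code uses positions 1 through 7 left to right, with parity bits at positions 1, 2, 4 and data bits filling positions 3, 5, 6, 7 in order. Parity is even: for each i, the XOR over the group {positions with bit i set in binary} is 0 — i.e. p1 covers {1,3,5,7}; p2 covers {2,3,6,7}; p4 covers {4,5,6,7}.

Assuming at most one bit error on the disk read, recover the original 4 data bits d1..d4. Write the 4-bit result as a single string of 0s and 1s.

s1 (pos 1,3,5,7): 1⊕0⊕0⊕1 = 0
s2 (pos 2,3,6,7): 0⊕0⊕1⊕1 = 0
s4 (pos 4,5,6,7): 0⊕0⊕1⊕1 = 0
Syndrome s4…s1 = 000 → no error.
Read data bits from positions 3,5,6,7: 0011

0011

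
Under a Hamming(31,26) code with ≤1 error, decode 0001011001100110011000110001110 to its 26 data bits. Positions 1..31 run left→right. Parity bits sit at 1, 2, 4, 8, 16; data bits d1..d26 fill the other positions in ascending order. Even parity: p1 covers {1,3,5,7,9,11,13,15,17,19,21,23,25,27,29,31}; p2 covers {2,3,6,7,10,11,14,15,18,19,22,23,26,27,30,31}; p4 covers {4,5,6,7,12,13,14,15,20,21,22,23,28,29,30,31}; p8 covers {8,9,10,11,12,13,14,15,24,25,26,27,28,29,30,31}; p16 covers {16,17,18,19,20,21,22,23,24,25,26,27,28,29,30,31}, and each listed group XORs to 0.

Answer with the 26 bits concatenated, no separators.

s1 (pos 1,3,5,7,9,11,13,15,17,19,21,23,25,27,29,31): 0⊕0⊕0⊕1⊕0⊕1⊕0⊕1⊕0⊕1⊕0⊕1⊕0⊕0⊕1⊕0 = 0
s2 (pos 2,3,6,7,10,11,14,15,18,19,22,23,26,27,30,31): 0⊕0⊕1⊕1⊕1⊕1⊕1⊕1⊕1⊕1⊕0⊕1⊕0⊕0⊕1⊕0 = 0
s4 (pos 4,5,6,7,12,13,14,15,20,21,22,23,28,29,30,31): 1⊕0⊕1⊕1⊕0⊕0⊕1⊕1⊕0⊕0⊕0⊕1⊕1⊕1⊕1⊕0 = 1
s8 (pos 8,9,10,11,12,13,14,15,24,25,26,27,28,29,30,31): 0⊕0⊕1⊕1⊕0⊕0⊕1⊕1⊕1⊕0⊕0⊕0⊕1⊕1⊕1⊕0 = 0
s16 (pos 16,17,18,19,20,21,22,23,24,25,26,27,28,29,30,31): 0⊕0⊕1⊕1⊕0⊕0⊕0⊕1⊕1⊕0⊕0⊕0⊕1⊕1⊕1⊕0 = 1
Syndrome s16…s1 = 10100 → error at position 20.
Flip position 20: 0001011001100110011000110001110 → 0001011001100110011100110001110
Read data bits from positions 3,5,6,7,9,10,11,12,13,14,15,17,18,19,20,21,22,23,24,25,26,27,28,29,30,31: 00110110011011100110001110

00110110011011100110001110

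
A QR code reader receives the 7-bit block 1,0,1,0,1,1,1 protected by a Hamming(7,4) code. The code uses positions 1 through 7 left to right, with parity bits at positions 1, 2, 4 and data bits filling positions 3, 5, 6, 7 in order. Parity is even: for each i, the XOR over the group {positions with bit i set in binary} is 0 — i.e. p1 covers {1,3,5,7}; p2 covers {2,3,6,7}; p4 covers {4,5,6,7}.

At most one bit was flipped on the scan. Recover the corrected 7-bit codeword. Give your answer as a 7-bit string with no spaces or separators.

1010101

s1 (pos 1,3,5,7): 1⊕1⊕1⊕1 = 0
s2 (pos 2,3,6,7): 0⊕1⊕1⊕1 = 1
s4 (pos 4,5,6,7): 0⊕1⊕1⊕1 = 1
Syndrome s4…s1 = 110 → error at position 6.
Flip position 6: 1010111 → 1010101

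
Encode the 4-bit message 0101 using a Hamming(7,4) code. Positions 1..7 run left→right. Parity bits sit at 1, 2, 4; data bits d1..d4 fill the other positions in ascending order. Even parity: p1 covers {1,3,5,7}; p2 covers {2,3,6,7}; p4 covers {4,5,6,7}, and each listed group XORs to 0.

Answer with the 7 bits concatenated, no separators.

Place data at non-parity positions: p1 p2 0 p4 1 0 1
p1 (pos 1,3,5,7): XOR of data positions = 0⊕1⊕1 = 0
p2 (pos 2,3,6,7): XOR of data positions = 0⊕0⊕1 = 1
p4 (pos 4,5,6,7): XOR of data positions = 1⊕0⊕1 = 0
Codeword: 0100101

0100101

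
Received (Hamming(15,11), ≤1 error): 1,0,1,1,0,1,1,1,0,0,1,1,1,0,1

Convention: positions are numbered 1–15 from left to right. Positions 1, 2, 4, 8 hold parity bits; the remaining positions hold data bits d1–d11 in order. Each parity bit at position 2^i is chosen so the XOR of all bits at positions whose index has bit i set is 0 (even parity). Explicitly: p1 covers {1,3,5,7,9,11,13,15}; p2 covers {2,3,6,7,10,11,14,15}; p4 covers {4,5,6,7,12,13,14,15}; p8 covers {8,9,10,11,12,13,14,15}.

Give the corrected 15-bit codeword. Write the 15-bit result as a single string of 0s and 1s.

s1 (pos 1,3,5,7,9,11,13,15): 1⊕1⊕0⊕1⊕0⊕1⊕1⊕1 = 0
s2 (pos 2,3,6,7,10,11,14,15): 0⊕1⊕1⊕1⊕0⊕1⊕0⊕1 = 1
s4 (pos 4,5,6,7,12,13,14,15): 1⊕0⊕1⊕1⊕1⊕1⊕0⊕1 = 0
s8 (pos 8,9,10,11,12,13,14,15): 1⊕0⊕0⊕1⊕1⊕1⊕0⊕1 = 1
Syndrome s8…s1 = 1010 → error at position 10.
Flip position 10: 101101110011101 → 101101110111101

101101110111101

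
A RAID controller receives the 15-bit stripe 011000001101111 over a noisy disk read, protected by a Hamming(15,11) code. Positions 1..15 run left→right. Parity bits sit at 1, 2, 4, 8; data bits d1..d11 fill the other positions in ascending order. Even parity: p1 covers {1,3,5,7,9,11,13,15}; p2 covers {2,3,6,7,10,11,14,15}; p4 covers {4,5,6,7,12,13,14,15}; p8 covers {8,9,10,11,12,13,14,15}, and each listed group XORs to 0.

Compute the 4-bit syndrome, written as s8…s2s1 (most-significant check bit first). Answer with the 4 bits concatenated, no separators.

s1 (pos 1,3,5,7,9,11,13,15): 0⊕1⊕0⊕0⊕1⊕0⊕1⊕1 = 0
s2 (pos 2,3,6,7,10,11,14,15): 1⊕1⊕0⊕0⊕1⊕0⊕1⊕1 = 1
s4 (pos 4,5,6,7,12,13,14,15): 0⊕0⊕0⊕0⊕1⊕1⊕1⊕1 = 0
s8 (pos 8,9,10,11,12,13,14,15): 0⊕1⊕1⊕0⊕1⊕1⊕1⊕1 = 0
Syndrome s8…s1 = 0010 → error at position 2.

0010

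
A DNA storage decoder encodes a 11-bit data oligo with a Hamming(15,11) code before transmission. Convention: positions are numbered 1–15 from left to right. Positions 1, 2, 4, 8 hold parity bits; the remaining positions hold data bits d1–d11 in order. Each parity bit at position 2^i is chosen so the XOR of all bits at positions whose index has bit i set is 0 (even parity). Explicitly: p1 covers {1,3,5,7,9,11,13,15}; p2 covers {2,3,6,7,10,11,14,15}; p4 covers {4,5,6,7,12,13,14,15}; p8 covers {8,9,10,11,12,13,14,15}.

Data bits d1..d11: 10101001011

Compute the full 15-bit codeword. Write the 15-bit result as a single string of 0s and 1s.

Place data at non-parity positions: p1 p2 1 p4 0 1 0 p8 1 0 0 1 0 1 1
p1 (pos 1,3,5,7,9,11,13,15): XOR of data positions = 1⊕0⊕0⊕1⊕0⊕0⊕1 = 1
p2 (pos 2,3,6,7,10,11,14,15): XOR of data positions = 1⊕1⊕0⊕0⊕0⊕1⊕1 = 0
p4 (pos 4,5,6,7,12,13,14,15): XOR of data positions = 0⊕1⊕0⊕1⊕0⊕1⊕1 = 0
p8 (pos 8,9,10,11,12,13,14,15): XOR of data positions = 1⊕0⊕0⊕1⊕0⊕1⊕1 = 0
Codeword: 101001001001011

101001001001011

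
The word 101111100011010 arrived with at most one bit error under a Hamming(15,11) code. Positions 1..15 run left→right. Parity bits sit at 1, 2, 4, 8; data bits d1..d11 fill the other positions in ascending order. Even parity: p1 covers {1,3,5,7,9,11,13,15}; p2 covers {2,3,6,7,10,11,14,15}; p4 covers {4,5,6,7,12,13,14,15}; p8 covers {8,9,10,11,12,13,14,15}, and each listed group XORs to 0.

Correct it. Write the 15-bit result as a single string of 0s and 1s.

101111100001010

s1 (pos 1,3,5,7,9,11,13,15): 1⊕1⊕1⊕1⊕0⊕1⊕0⊕0 = 1
s2 (pos 2,3,6,7,10,11,14,15): 0⊕1⊕1⊕1⊕0⊕1⊕1⊕0 = 1
s4 (pos 4,5,6,7,12,13,14,15): 1⊕1⊕1⊕1⊕1⊕0⊕1⊕0 = 0
s8 (pos 8,9,10,11,12,13,14,15): 0⊕0⊕0⊕1⊕1⊕0⊕1⊕0 = 1
Syndrome s8…s1 = 1011 → error at position 11.
Flip position 11: 101111100011010 → 101111100001010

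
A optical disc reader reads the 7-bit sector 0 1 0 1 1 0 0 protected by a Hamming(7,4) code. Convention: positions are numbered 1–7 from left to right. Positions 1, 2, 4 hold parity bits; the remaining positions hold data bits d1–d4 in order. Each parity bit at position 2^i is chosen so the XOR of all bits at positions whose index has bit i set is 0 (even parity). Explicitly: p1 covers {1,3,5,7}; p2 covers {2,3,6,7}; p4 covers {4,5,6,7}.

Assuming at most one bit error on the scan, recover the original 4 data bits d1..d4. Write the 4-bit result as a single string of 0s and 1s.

1100

s1 (pos 1,3,5,7): 0⊕0⊕1⊕0 = 1
s2 (pos 2,3,6,7): 1⊕0⊕0⊕0 = 1
s4 (pos 4,5,6,7): 1⊕1⊕0⊕0 = 0
Syndrome s4…s1 = 011 → error at position 3.
Flip position 3: 0101100 → 0111100
Read data bits from positions 3,5,6,7: 1100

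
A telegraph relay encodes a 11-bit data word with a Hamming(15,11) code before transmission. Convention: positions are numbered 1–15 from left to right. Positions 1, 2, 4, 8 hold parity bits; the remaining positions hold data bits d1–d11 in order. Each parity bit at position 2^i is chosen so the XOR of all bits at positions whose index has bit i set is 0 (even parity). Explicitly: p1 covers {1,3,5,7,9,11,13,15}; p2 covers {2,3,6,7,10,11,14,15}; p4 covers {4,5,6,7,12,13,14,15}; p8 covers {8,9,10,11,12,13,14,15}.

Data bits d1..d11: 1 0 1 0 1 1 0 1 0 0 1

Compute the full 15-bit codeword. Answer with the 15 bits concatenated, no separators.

101101001101001

Place data at non-parity positions: p1 p2 1 p4 0 1 0 p8 1 1 0 1 0 0 1
p1 (pos 1,3,5,7,9,11,13,15): XOR of data positions = 1⊕0⊕0⊕1⊕0⊕0⊕1 = 1
p2 (pos 2,3,6,7,10,11,14,15): XOR of data positions = 1⊕1⊕0⊕1⊕0⊕0⊕1 = 0
p4 (pos 4,5,6,7,12,13,14,15): XOR of data positions = 0⊕1⊕0⊕1⊕0⊕0⊕1 = 1
p8 (pos 8,9,10,11,12,13,14,15): XOR of data positions = 1⊕1⊕0⊕1⊕0⊕0⊕1 = 0
Codeword: 101101001101001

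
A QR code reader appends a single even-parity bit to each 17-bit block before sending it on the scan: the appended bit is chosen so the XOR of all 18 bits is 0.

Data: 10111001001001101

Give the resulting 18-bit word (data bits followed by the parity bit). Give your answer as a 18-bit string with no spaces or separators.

101110010010011011

XOR of the 17 data bits: 1⊕0⊕1⊕1⊕1⊕0⊕0⊕1⊕0⊕0⊕1⊕0⊕0⊕1⊕1⊕0⊕1 = 1
Parity bit = 1 (so all 18 bits XOR to 0).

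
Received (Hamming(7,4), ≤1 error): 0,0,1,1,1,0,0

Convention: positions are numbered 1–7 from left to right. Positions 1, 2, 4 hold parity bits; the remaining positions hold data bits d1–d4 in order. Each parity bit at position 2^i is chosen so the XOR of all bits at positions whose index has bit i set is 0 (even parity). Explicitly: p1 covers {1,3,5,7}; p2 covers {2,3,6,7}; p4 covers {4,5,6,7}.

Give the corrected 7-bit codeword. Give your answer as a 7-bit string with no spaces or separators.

0111100

s1 (pos 1,3,5,7): 0⊕1⊕1⊕0 = 0
s2 (pos 2,3,6,7): 0⊕1⊕0⊕0 = 1
s4 (pos 4,5,6,7): 1⊕1⊕0⊕0 = 0
Syndrome s4…s1 = 010 → error at position 2.
Flip position 2: 0011100 → 0111100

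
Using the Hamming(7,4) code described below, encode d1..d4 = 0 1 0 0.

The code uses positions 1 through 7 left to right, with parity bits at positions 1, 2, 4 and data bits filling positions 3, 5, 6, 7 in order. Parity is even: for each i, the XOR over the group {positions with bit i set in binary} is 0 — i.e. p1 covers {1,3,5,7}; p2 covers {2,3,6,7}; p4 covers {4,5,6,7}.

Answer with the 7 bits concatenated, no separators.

Place data at non-parity positions: p1 p2 0 p4 1 0 0
p1 (pos 1,3,5,7): XOR of data positions = 0⊕1⊕0 = 1
p2 (pos 2,3,6,7): XOR of data positions = 0⊕0⊕0 = 0
p4 (pos 4,5,6,7): XOR of data positions = 1⊕0⊕0 = 1
Codeword: 1001100

1001100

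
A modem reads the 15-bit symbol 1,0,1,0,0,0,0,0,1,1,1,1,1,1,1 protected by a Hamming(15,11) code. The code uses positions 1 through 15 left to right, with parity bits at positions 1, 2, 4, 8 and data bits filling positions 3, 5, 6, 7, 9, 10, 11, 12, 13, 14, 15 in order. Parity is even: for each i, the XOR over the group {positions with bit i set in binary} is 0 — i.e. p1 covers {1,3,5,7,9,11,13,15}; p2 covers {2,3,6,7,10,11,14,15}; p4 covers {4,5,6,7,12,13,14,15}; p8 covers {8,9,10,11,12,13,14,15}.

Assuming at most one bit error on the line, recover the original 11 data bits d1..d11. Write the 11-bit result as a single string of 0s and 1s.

s1 (pos 1,3,5,7,9,11,13,15): 1⊕1⊕0⊕0⊕1⊕1⊕1⊕1 = 0
s2 (pos 2,3,6,7,10,11,14,15): 0⊕1⊕0⊕0⊕1⊕1⊕1⊕1 = 1
s4 (pos 4,5,6,7,12,13,14,15): 0⊕0⊕0⊕0⊕1⊕1⊕1⊕1 = 0
s8 (pos 8,9,10,11,12,13,14,15): 0⊕1⊕1⊕1⊕1⊕1⊕1⊕1 = 1
Syndrome s8…s1 = 1010 → error at position 10.
Flip position 10: 101000001111111 → 101000001011111
Read data bits from positions 3,5,6,7,9,10,11,12,13,14,15: 10001011111

10001011111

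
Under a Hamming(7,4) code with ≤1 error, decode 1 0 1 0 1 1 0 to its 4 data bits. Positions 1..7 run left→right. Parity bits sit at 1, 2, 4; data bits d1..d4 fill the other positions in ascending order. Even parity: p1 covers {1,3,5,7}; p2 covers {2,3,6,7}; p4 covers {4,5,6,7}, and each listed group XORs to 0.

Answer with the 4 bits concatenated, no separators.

s1 (pos 1,3,5,7): 1⊕1⊕1⊕0 = 1
s2 (pos 2,3,6,7): 0⊕1⊕1⊕0 = 0
s4 (pos 4,5,6,7): 0⊕1⊕1⊕0 = 0
Syndrome s4…s1 = 001 → error at position 1.
Flip position 1: 1010110 → 0010110
Read data bits from positions 3,5,6,7: 1110

1110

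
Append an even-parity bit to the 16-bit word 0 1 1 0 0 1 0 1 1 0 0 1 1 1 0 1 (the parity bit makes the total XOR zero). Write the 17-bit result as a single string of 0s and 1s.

01100101100111011

XOR of the 16 data bits: 0⊕1⊕1⊕0⊕0⊕1⊕0⊕1⊕1⊕0⊕0⊕1⊕1⊕1⊕0⊕1 = 1
Parity bit = 1 (so all 17 bits XOR to 0).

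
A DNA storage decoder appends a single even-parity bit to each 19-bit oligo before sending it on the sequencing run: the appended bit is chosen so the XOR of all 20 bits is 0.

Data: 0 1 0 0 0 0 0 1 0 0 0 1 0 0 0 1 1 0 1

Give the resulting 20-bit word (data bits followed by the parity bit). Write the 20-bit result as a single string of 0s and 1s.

XOR of the 19 data bits: 0⊕1⊕0⊕0⊕0⊕0⊕0⊕1⊕0⊕0⊕0⊕1⊕0⊕0⊕0⊕1⊕1⊕0⊕1 = 0
Parity bit = 0 (so all 20 bits XOR to 0).

01000001000100011010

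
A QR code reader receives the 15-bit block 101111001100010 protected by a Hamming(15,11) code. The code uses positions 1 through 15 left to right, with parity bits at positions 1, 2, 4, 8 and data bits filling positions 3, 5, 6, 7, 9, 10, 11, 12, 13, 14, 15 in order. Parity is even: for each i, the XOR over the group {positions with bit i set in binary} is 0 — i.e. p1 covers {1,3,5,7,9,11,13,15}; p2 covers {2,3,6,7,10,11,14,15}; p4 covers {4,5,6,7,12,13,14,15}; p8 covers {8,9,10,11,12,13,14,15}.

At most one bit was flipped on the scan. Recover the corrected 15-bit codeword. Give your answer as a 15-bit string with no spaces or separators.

101111011100010

s1 (pos 1,3,5,7,9,11,13,15): 1⊕1⊕1⊕0⊕1⊕0⊕0⊕0 = 0
s2 (pos 2,3,6,7,10,11,14,15): 0⊕1⊕1⊕0⊕1⊕0⊕1⊕0 = 0
s4 (pos 4,5,6,7,12,13,14,15): 1⊕1⊕1⊕0⊕0⊕0⊕1⊕0 = 0
s8 (pos 8,9,10,11,12,13,14,15): 0⊕1⊕1⊕0⊕0⊕0⊕1⊕0 = 1
Syndrome s8…s1 = 1000 → error at position 8.
Flip position 8: 101111001100010 → 101111011100010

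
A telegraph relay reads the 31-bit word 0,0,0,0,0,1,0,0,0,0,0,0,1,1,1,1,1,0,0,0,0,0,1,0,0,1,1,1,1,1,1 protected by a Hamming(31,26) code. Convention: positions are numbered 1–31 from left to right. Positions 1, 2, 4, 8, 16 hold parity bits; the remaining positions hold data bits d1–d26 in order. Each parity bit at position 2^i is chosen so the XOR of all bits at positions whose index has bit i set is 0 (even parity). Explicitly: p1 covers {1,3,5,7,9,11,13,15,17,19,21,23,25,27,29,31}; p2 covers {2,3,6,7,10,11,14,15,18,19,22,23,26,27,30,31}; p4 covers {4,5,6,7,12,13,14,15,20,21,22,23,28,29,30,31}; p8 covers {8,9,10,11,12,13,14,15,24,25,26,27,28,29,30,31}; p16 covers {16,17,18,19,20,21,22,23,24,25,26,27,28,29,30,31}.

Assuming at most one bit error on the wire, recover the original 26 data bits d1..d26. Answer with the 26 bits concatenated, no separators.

s1 (pos 1,3,5,7,9,11,13,15,17,19,21,23,25,27,29,31): 0⊕0⊕0⊕0⊕0⊕0⊕1⊕1⊕1⊕0⊕0⊕1⊕0⊕1⊕1⊕1 = 1
s2 (pos 2,3,6,7,10,11,14,15,18,19,22,23,26,27,30,31): 0⊕0⊕1⊕0⊕0⊕0⊕1⊕1⊕0⊕0⊕0⊕1⊕1⊕1⊕1⊕1 = 0
s4 (pos 4,5,6,7,12,13,14,15,20,21,22,23,28,29,30,31): 0⊕0⊕1⊕0⊕0⊕1⊕1⊕1⊕0⊕0⊕0⊕1⊕1⊕1⊕1⊕1 = 1
s8 (pos 8,9,10,11,12,13,14,15,24,25,26,27,28,29,30,31): 0⊕0⊕0⊕0⊕0⊕1⊕1⊕1⊕0⊕0⊕1⊕1⊕1⊕1⊕1⊕1 = 1
s16 (pos 16,17,18,19,20,21,22,23,24,25,26,27,28,29,30,31): 1⊕1⊕0⊕0⊕0⊕0⊕0⊕1⊕0⊕0⊕1⊕1⊕1⊕1⊕1⊕1 = 1
Syndrome s16…s1 = 11101 → error at position 29.
Flip position 29: 0000010000001111100000100111111 → 0000010000001111100000100111011
Read data bits from positions 3,5,6,7,9,10,11,12,13,14,15,17,18,19,20,21,22,23,24,25,26,27,28,29,30,31: 00100000111100000100111011

00100000111100000100111011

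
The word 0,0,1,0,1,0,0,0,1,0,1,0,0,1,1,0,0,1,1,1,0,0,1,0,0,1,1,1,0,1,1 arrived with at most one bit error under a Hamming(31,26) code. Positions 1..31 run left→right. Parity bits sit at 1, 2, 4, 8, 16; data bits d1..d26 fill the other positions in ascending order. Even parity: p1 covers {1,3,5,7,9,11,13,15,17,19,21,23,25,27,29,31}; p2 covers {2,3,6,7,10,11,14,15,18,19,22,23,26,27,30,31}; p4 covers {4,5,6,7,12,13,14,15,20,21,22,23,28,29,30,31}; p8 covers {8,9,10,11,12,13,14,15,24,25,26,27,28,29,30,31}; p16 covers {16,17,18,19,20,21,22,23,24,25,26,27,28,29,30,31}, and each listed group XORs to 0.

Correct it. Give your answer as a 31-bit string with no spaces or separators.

s1 (pos 1,3,5,7,9,11,13,15,17,19,21,23,25,27,29,31): 0⊕1⊕1⊕0⊕1⊕1⊕0⊕1⊕0⊕1⊕0⊕1⊕0⊕1⊕0⊕1 = 1
s2 (pos 2,3,6,7,10,11,14,15,18,19,22,23,26,27,30,31): 0⊕1⊕0⊕0⊕0⊕1⊕1⊕1⊕1⊕1⊕0⊕1⊕1⊕1⊕1⊕1 = 1
s4 (pos 4,5,6,7,12,13,14,15,20,21,22,23,28,29,30,31): 0⊕1⊕0⊕0⊕0⊕0⊕1⊕1⊕1⊕0⊕0⊕1⊕1⊕0⊕1⊕1 = 0
s8 (pos 8,9,10,11,12,13,14,15,24,25,26,27,28,29,30,31): 0⊕1⊕0⊕1⊕0⊕0⊕1⊕1⊕0⊕0⊕1⊕1⊕1⊕0⊕1⊕1 = 1
s16 (pos 16,17,18,19,20,21,22,23,24,25,26,27,28,29,30,31): 0⊕0⊕1⊕1⊕1⊕0⊕0⊕1⊕0⊕0⊕1⊕1⊕1⊕0⊕1⊕1 = 1
Syndrome s16…s1 = 11011 → error at position 27.
Flip position 27: 0010100010100110011100100111011 → 0010100010100110011100100101011

0010100010100110011100100101011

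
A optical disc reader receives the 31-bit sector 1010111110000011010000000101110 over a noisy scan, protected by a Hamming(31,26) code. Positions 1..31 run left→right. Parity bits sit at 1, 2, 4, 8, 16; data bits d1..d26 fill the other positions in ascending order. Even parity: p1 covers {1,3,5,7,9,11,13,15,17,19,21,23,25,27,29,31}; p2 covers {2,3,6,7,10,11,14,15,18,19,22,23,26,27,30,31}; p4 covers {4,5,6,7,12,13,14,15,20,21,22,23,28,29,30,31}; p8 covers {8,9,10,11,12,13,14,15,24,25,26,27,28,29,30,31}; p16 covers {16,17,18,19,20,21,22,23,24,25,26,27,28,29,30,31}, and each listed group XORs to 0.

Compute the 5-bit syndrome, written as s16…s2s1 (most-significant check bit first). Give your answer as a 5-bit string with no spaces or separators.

01111

s1 (pos 1,3,5,7,9,11,13,15,17,19,21,23,25,27,29,31): 1⊕1⊕1⊕1⊕1⊕0⊕0⊕1⊕0⊕0⊕0⊕0⊕0⊕0⊕1⊕0 = 1
s2 (pos 2,3,6,7,10,11,14,15,18,19,22,23,26,27,30,31): 0⊕1⊕1⊕1⊕0⊕0⊕0⊕1⊕1⊕0⊕0⊕0⊕1⊕0⊕1⊕0 = 1
s4 (pos 4,5,6,7,12,13,14,15,20,21,22,23,28,29,30,31): 0⊕1⊕1⊕1⊕0⊕0⊕0⊕1⊕0⊕0⊕0⊕0⊕1⊕1⊕1⊕0 = 1
s8 (pos 8,9,10,11,12,13,14,15,24,25,26,27,28,29,30,31): 1⊕1⊕0⊕0⊕0⊕0⊕0⊕1⊕0⊕0⊕1⊕0⊕1⊕1⊕1⊕0 = 1
s16 (pos 16,17,18,19,20,21,22,23,24,25,26,27,28,29,30,31): 1⊕0⊕1⊕0⊕0⊕0⊕0⊕0⊕0⊕0⊕1⊕0⊕1⊕1⊕1⊕0 = 0
Syndrome s16…s1 = 01111 → error at position 15.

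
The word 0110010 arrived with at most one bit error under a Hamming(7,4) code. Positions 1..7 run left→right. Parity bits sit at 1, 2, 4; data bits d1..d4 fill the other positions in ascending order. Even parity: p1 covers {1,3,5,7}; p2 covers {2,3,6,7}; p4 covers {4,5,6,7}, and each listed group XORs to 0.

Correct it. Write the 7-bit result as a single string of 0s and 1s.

s1 (pos 1,3,5,7): 0⊕1⊕0⊕0 = 1
s2 (pos 2,3,6,7): 1⊕1⊕1⊕0 = 1
s4 (pos 4,5,6,7): 0⊕0⊕1⊕0 = 1
Syndrome s4…s1 = 111 → error at position 7.
Flip position 7: 0110010 → 0110011

0110011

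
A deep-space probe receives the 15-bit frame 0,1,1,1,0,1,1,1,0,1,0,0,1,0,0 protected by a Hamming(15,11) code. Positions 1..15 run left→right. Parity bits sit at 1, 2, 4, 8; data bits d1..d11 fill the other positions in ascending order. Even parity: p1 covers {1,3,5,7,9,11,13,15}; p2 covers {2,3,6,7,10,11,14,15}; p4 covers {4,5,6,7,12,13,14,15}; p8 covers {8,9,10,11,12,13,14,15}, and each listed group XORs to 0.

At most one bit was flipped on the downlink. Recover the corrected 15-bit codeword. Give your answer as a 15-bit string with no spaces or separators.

011101110110100

s1 (pos 1,3,5,7,9,11,13,15): 0⊕1⊕0⊕1⊕0⊕0⊕1⊕0 = 1
s2 (pos 2,3,6,7,10,11,14,15): 1⊕1⊕1⊕1⊕1⊕0⊕0⊕0 = 1
s4 (pos 4,5,6,7,12,13,14,15): 1⊕0⊕1⊕1⊕0⊕1⊕0⊕0 = 0
s8 (pos 8,9,10,11,12,13,14,15): 1⊕0⊕1⊕0⊕0⊕1⊕0⊕0 = 1
Syndrome s8…s1 = 1011 → error at position 11.
Flip position 11: 011101110100100 → 011101110110100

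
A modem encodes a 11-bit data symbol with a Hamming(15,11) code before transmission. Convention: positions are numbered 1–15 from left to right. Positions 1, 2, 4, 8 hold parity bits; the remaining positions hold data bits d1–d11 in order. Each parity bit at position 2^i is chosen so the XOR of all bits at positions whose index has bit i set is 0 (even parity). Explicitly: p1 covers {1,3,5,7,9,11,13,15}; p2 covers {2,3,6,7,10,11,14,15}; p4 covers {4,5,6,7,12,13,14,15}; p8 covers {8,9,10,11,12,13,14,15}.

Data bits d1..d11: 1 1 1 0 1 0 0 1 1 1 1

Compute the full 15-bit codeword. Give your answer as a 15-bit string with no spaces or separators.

Place data at non-parity positions: p1 p2 1 p4 1 1 0 p8 1 0 0 1 1 1 1
p1 (pos 1,3,5,7,9,11,13,15): XOR of data positions = 1⊕1⊕0⊕1⊕0⊕1⊕1 = 1
p2 (pos 2,3,6,7,10,11,14,15): XOR of data positions = 1⊕1⊕0⊕0⊕0⊕1⊕1 = 0
p4 (pos 4,5,6,7,12,13,14,15): XOR of data positions = 1⊕1⊕0⊕1⊕1⊕1⊕1 = 0
p8 (pos 8,9,10,11,12,13,14,15): XOR of data positions = 1⊕0⊕0⊕1⊕1⊕1⊕1 = 1
Codeword: 101011011001111

101011011001111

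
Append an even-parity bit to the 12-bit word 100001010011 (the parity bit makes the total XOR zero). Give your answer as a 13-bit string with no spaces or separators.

1000010100111

XOR of the 12 data bits: 1⊕0⊕0⊕0⊕0⊕1⊕0⊕1⊕0⊕0⊕1⊕1 = 1
Parity bit = 1 (so all 13 bits XOR to 0).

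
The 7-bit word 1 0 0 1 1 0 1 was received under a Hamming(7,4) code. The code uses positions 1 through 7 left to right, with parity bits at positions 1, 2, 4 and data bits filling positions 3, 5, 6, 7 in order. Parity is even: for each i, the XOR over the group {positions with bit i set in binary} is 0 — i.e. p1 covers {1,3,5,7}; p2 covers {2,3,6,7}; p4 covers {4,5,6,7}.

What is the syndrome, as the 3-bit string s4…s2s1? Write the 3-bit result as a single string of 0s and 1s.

111

s1 (pos 1,3,5,7): 1⊕0⊕1⊕1 = 1
s2 (pos 2,3,6,7): 0⊕0⊕0⊕1 = 1
s4 (pos 4,5,6,7): 1⊕1⊕0⊕1 = 1
Syndrome s4…s1 = 111 → error at position 7.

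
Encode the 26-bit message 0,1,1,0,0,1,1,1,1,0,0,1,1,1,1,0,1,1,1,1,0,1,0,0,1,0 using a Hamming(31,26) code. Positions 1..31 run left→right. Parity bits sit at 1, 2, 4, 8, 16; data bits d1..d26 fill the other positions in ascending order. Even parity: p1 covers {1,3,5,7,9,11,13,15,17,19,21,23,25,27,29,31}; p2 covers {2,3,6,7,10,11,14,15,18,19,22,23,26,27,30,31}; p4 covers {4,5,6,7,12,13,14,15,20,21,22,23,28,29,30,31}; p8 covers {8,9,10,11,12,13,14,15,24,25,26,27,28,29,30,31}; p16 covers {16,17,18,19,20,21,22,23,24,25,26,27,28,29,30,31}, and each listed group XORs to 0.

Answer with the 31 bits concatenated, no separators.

Place data at non-parity positions: p1 p2 0 p4 1 1 0 p8 0 1 1 1 1 0 0 p16 1 1 1 1 0 1 1 1 1 0 1 0 0 1 0
p1 (pos 1,3,5,7,9,11,13,15,17,19,21,23,25,27,29,31): XOR of data positions = 0⊕1⊕0⊕0⊕1⊕1⊕0⊕1⊕1⊕0⊕1⊕1⊕1⊕0⊕0 = 0
p2 (pos 2,3,6,7,10,11,14,15,18,19,22,23,26,27,30,31): XOR of data positions = 0⊕1⊕0⊕1⊕1⊕0⊕0⊕1⊕1⊕1⊕1⊕0⊕1⊕1⊕0 = 1
p4 (pos 4,5,6,7,12,13,14,15,20,21,22,23,28,29,30,31): XOR of data positions = 1⊕1⊕0⊕1⊕1⊕0⊕0⊕1⊕0⊕1⊕1⊕0⊕0⊕1⊕0 = 0
p8 (pos 8,9,10,11,12,13,14,15,24,25,26,27,28,29,30,31): XOR of data positions = 0⊕1⊕1⊕1⊕1⊕0⊕0⊕1⊕1⊕0⊕1⊕0⊕0⊕1⊕0 = 0
p16 (pos 16,17,18,19,20,21,22,23,24,25,26,27,28,29,30,31): XOR of data positions = 1⊕1⊕1⊕1⊕0⊕1⊕1⊕1⊕1⊕0⊕1⊕0⊕0⊕1⊕0 = 0
Codeword: 0100110001111000111101111010010

0100110001111000111101111010010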